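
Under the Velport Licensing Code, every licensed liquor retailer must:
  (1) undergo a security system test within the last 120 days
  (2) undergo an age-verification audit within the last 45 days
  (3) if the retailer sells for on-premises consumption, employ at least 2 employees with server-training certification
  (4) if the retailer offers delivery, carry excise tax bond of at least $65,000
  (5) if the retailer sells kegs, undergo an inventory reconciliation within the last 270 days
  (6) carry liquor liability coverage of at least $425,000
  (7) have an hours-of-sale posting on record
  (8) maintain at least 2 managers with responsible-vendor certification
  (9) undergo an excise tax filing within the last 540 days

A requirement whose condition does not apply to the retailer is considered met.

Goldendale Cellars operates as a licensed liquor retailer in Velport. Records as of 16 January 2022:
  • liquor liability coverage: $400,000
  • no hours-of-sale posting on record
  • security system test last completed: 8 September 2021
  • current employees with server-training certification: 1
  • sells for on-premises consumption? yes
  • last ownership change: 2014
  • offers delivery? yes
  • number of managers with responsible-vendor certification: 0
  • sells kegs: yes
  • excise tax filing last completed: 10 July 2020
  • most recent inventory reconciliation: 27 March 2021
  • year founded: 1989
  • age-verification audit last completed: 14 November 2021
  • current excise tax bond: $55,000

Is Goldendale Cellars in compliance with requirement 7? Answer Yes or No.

7. hours-of-sale posting absent → not met

No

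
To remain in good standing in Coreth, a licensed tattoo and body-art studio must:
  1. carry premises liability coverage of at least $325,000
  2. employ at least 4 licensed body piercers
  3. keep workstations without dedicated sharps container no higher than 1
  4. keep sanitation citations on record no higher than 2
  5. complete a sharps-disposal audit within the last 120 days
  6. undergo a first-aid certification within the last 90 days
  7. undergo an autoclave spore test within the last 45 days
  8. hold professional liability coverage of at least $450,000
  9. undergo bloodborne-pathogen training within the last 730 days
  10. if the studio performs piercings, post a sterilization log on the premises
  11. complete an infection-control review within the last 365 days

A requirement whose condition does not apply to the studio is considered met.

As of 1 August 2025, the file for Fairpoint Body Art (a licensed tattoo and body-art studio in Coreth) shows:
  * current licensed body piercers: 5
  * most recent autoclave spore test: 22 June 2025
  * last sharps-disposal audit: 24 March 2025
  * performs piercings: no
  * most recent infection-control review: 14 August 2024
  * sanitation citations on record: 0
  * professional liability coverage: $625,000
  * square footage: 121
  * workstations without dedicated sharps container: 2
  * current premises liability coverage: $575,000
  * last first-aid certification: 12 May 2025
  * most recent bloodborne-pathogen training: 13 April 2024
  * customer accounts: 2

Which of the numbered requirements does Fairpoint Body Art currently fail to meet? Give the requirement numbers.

1. premises liability coverage $575,000 ≥ $325,000 → met
2. licensed body piercers 5 ≥ 4 → met
3. workstations without dedicated sharps container 2 > 1 → not met
4. sanitation citations on record 0 ≤ 2 → met
5. sharps-disposal audit 130 days ago vs limit 120 → not met
6. first-aid certification 81 days ago vs limit 90 → met
7. autoclave spore test 40 days ago vs limit 45 → met
8. professional liability coverage $625,000 ≥ $450,000 → met
9. bloodborne-pathogen training 475 days ago vs limit 730 → met
10. condition 'performs piercings' does not hold → requirement n/a → met
11. infection-control review 352 days ago vs limit 365 → met
Not met: 3, 5

3, 5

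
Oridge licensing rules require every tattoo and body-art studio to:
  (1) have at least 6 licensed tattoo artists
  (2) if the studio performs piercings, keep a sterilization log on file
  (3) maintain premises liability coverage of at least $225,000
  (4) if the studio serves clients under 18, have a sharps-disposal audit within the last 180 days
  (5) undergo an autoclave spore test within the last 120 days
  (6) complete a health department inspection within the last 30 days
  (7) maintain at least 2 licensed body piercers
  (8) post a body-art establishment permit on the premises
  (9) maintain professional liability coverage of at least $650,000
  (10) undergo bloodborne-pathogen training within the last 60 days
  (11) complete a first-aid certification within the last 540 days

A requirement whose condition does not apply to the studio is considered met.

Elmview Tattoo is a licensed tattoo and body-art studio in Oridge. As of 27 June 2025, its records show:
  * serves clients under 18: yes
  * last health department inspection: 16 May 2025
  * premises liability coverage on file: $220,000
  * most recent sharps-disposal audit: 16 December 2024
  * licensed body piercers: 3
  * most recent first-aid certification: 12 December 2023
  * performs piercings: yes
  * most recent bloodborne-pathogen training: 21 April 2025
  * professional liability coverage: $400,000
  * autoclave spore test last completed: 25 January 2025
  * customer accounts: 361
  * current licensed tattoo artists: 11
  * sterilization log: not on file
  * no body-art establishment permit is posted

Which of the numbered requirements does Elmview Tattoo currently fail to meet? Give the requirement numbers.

1. licensed tattoo artists 11 ≥ 6 → met
2. condition 'performs piercings' holds; sterilization log absent → not met
3. premises liability coverage $220,000 < $225,000 → not met
4. condition 'serves clients under 18' holds; sharps-disposal audit 193 days ago vs limit 180 → not met
5. autoclave spore test 153 days ago vs limit 120 → not met
6. health department inspection 42 days ago vs limit 30 → not met
7. licensed body piercers 3 ≥ 2 → met
8. body-art establishment permit absent → not met
9. professional liability coverage $400,000 < $650,000 → not met
10. bloodborne-pathogen training 67 days ago vs limit 60 → not met
11. first-aid certification 563 days ago vs limit 540 → not met
Not met: 2, 3, 4, 5, 6, 8, 9, 10, 11

2, 3, 4, 5, 6, 8, 9, 10, 11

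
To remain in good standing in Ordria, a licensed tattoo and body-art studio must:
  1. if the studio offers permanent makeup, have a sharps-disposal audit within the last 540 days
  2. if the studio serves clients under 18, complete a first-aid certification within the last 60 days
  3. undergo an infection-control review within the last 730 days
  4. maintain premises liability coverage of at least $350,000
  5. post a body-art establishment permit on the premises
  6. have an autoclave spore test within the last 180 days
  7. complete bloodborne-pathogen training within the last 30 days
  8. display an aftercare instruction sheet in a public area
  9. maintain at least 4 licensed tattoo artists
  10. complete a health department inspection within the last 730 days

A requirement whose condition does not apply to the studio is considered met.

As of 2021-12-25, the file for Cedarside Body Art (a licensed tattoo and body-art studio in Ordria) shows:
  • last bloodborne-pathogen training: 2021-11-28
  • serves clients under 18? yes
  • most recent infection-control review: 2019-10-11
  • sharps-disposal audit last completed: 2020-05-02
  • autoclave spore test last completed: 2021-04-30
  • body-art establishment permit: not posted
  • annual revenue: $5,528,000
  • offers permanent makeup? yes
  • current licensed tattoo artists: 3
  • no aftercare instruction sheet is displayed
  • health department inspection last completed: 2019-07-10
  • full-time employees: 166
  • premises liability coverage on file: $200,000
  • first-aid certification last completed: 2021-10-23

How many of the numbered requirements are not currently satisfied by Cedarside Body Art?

9

1. condition 'offers permanent makeup' holds; sharps-disposal audit 602 days ago vs limit 540 → not met
2. condition 'serves clients under 18' holds; first-aid certification 63 days ago vs limit 60 → not met
3. infection-control review 806 days ago vs limit 730 → not met
4. premises liability coverage $200,000 < $350,000 → not met
5. body-art establishment permit absent → not met
6. autoclave spore test 239 days ago vs limit 180 → not met
7. bloodborne-pathogen training 27 days ago vs limit 30 → met
8. aftercare instruction sheet absent → not met
9. licensed tattoo artists 3 < 4 → not met
10. health department inspection 899 days ago vs limit 730 → not met
Not met: 9 of 10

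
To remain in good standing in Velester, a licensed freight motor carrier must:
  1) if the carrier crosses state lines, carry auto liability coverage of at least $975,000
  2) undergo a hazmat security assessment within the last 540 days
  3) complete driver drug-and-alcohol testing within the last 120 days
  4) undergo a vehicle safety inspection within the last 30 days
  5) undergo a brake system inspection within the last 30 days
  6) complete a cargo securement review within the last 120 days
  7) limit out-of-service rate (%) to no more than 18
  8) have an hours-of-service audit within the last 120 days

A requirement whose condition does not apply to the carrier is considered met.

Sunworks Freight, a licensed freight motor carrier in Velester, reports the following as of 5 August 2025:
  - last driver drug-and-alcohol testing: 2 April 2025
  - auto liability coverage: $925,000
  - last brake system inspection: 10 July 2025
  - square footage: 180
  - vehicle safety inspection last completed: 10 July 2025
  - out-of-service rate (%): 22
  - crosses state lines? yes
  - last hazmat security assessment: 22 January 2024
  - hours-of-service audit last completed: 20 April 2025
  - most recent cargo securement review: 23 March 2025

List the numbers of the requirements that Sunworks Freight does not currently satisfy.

1, 2, 3, 6, 7

1. condition 'crosses state lines' holds; auto liability coverage $925,000 < $975,000 → not met
2. hazmat security assessment 561 days ago vs limit 540 → not met
3. driver drug-and-alcohol testing 125 days ago vs limit 120 → not met
4. vehicle safety inspection 26 days ago vs limit 30 → met
5. brake system inspection 26 days ago vs limit 30 → met
6. cargo securement review 135 days ago vs limit 120 → not met
7. out-of-service rate (%) 22 > 18 → not met
8. hours-of-service audit 107 days ago vs limit 120 → met
Not met: 1, 2, 3, 6, 7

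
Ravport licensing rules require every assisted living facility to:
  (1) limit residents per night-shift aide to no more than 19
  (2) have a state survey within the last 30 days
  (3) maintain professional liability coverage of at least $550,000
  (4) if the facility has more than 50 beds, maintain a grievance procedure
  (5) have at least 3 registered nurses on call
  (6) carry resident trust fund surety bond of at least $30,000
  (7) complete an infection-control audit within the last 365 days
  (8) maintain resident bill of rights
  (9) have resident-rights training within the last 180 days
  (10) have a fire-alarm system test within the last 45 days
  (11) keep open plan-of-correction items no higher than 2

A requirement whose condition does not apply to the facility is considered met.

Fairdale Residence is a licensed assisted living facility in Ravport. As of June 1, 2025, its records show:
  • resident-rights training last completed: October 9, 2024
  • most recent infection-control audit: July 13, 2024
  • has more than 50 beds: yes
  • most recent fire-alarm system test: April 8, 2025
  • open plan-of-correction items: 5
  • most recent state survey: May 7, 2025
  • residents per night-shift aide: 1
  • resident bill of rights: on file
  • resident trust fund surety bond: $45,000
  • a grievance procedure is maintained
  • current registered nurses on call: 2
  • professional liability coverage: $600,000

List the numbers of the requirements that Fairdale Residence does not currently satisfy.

1. residents per night-shift aide 1 ≤ 19 → met
2. state survey 25 days ago vs limit 30 → met
3. professional liability coverage $600,000 ≥ $550,000 → met
4. condition 'has more than 50 beds' holds; grievance procedure present → met
5. registered nurses on call 2 < 3 → not met
6. resident trust fund surety bond $45,000 ≥ $30,000 → met
7. infection-control audit 323 days ago vs limit 365 → met
8. resident bill of rights present → met
9. resident-rights training 235 days ago vs limit 180 → not met
10. fire-alarm system test 54 days ago vs limit 45 → not met
11. open plan-of-correction items 5 > 2 → not met
Not met: 5, 9, 10, 11

5, 9, 10, 11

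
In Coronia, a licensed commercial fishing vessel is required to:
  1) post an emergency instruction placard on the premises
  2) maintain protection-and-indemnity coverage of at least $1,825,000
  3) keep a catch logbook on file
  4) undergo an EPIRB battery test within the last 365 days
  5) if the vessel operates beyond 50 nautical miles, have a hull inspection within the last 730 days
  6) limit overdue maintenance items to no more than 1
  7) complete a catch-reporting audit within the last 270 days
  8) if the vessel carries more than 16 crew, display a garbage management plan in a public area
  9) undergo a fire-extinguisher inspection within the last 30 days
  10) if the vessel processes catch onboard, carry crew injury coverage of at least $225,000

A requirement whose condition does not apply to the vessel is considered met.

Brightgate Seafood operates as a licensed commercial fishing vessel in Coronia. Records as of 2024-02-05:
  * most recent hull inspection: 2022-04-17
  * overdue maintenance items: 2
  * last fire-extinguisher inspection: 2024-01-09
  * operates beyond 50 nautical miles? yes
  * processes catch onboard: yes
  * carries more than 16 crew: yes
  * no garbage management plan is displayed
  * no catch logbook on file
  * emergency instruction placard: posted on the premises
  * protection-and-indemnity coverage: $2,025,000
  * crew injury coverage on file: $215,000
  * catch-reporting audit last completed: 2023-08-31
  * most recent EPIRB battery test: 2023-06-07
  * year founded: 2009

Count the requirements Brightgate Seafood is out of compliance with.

4

1. emergency instruction placard present → met
2. protection-and-indemnity coverage $2,025,000 ≥ $1,825,000 → met
3. catch logbook absent → not met
4. EPIRB battery test 243 days ago vs limit 365 → met
5. condition 'operates beyond 50 nautical miles' holds; hull inspection 659 days ago vs limit 730 → met
6. overdue maintenance items 2 > 1 → not met
7. catch-reporting audit 158 days ago vs limit 270 → met
8. condition 'carries more than 16 crew' holds; garbage management plan absent → not met
9. fire-extinguisher inspection 27 days ago vs limit 30 → met
10. condition 'processes catch onboard' holds; crew injury coverage $215,000 < $225,000 → not met
Not met: 4 of 10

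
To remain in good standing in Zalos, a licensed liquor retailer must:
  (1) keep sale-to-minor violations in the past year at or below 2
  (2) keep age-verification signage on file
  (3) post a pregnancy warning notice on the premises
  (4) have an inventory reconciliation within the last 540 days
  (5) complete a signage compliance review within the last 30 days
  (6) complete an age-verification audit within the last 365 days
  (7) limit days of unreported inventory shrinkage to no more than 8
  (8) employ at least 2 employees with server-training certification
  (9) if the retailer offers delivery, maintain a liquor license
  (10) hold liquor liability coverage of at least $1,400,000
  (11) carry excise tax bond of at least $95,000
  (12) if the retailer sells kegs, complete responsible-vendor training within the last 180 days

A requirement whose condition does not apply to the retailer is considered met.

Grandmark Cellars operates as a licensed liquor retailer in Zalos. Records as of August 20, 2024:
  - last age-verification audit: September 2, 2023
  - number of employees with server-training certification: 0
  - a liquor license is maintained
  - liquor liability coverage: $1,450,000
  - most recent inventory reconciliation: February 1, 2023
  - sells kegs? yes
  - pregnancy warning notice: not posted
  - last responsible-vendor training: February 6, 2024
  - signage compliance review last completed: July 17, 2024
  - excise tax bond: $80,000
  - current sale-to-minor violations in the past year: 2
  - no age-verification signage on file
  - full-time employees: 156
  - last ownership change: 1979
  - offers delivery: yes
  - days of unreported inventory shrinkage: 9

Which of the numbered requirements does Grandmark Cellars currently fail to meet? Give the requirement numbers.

2, 3, 4, 5, 7, 8, 11, 12

1. sale-to-minor violations in the past year 2 ≤ 2 → met
2. age-verification signage absent → not met
3. pregnancy warning notice absent → not met
4. inventory reconciliation 566 days ago vs limit 540 → not met
5. signage compliance review 34 days ago vs limit 30 → not met
6. age-verification audit 353 days ago vs limit 365 → met
7. days of unreported inventory shrinkage 9 > 8 → not met
8. employees with server-training certification 0 < 2 → not met
9. condition 'offers delivery' holds; liquor license present → met
10. liquor liability coverage $1,450,000 ≥ $1,400,000 → met
11. excise tax bond $80,000 < $95,000 → not met
12. condition 'sells kegs' holds; responsible-vendor training 196 days ago vs limit 180 → not met
Not met: 2, 3, 4, 5, 7, 8, 11, 12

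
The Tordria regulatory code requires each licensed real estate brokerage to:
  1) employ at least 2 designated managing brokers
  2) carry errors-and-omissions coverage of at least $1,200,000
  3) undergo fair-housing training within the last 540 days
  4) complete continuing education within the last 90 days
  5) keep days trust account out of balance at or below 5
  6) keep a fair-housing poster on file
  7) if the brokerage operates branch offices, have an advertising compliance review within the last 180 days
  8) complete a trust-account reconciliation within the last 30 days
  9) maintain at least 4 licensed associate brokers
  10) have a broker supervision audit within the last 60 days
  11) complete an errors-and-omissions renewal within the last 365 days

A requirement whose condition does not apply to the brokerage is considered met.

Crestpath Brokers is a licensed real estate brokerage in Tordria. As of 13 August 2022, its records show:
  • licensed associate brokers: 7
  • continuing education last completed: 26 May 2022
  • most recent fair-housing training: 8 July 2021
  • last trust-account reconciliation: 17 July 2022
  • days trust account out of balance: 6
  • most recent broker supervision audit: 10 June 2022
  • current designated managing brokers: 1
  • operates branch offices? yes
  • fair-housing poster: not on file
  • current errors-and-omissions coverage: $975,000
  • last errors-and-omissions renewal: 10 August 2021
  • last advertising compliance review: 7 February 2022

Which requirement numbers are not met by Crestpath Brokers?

1. designated managing brokers 1 < 2 → not met
2. errors-and-omissions coverage $975,000 < $1,200,000 → not met
3. fair-housing training 401 days ago vs limit 540 → met
4. continuing education 79 days ago vs limit 90 → met
5. days trust account out of balance 6 > 5 → not met
6. fair-housing poster absent → not met
7. condition 'operates branch offices' holds; advertising compliance review 187 days ago vs limit 180 → not met
8. trust-account reconciliation 27 days ago vs limit 30 → met
9. licensed associate brokers 7 ≥ 4 → met
10. broker supervision audit 64 days ago vs limit 60 → not met
11. errors-and-omissions renewal 368 days ago vs limit 365 → not met
Not met: 1, 2, 5, 6, 7, 10, 11

1, 2, 5, 6, 7, 10, 11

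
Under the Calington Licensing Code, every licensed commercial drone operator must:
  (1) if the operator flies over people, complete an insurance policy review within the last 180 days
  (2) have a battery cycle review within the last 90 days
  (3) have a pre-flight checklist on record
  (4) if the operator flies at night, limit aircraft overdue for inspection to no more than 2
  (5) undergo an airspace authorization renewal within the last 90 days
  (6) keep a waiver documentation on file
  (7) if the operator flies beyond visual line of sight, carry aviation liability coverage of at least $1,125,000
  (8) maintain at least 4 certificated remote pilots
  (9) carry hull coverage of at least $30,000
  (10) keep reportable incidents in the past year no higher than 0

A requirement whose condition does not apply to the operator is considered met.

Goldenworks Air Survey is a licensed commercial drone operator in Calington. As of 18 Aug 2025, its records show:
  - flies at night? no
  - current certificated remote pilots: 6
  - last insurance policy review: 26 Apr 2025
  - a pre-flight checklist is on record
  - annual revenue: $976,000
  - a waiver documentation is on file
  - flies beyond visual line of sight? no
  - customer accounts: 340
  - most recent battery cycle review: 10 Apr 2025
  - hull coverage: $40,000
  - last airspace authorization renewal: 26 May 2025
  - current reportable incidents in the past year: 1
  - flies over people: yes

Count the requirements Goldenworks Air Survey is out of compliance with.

2

1. condition 'flies over people' holds; insurance policy review 114 days ago vs limit 180 → met
2. battery cycle review 130 days ago vs limit 90 → not met
3. pre-flight checklist present → met
4. condition 'flies at night' does not hold → requirement n/a → met
5. airspace authorization renewal 84 days ago vs limit 90 → met
6. waiver documentation present → met
7. condition 'flies beyond visual line of sight' does not hold → requirement n/a → met
8. certificated remote pilots 6 ≥ 4 → met
9. hull coverage $40,000 ≥ $30,000 → met
10. reportable incidents in the past year 1 > 0 → not met
Not met: 2 of 10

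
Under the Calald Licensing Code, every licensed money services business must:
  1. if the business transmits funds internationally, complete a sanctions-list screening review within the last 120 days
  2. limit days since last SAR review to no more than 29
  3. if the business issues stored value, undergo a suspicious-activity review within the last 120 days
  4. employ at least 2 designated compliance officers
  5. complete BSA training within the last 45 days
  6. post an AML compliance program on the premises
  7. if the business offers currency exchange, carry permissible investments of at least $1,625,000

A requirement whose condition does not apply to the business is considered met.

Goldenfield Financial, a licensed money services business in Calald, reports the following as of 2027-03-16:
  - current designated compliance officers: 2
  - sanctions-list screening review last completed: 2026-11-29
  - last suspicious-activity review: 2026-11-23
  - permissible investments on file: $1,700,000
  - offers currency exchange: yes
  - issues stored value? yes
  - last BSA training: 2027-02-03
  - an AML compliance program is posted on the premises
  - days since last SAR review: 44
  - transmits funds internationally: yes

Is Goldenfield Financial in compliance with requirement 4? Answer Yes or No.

Yes

4. designated compliance officers 2 ≥ 2 → met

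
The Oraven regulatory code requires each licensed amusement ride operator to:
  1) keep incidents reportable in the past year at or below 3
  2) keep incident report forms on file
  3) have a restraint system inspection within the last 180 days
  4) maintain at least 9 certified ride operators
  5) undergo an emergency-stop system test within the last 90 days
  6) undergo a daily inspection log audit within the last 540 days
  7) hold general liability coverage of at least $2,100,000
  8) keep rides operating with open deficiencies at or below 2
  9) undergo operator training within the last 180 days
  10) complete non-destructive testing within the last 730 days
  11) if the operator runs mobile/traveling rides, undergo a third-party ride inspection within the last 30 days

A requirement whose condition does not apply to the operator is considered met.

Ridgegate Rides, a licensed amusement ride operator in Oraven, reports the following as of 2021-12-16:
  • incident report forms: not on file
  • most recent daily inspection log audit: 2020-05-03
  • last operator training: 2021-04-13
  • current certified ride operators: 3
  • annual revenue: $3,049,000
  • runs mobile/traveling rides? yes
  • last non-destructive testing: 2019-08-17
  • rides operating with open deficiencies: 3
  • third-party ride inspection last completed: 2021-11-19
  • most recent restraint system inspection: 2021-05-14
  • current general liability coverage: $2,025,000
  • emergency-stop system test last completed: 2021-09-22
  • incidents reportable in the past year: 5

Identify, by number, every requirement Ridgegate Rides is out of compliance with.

1, 2, 3, 4, 6, 7, 8, 9, 10

1. incidents reportable in the past year 5 > 3 → not met
2. incident report forms absent → not met
3. restraint system inspection 216 days ago vs limit 180 → not met
4. certified ride operators 3 < 9 → not met
5. emergency-stop system test 85 days ago vs limit 90 → met
6. daily inspection log audit 592 days ago vs limit 540 → not met
7. general liability coverage $2,025,000 < $2,100,000 → not met
8. rides operating with open deficiencies 3 > 2 → not met
9. operator training 247 days ago vs limit 180 → not met
10. non-destructive testing 852 days ago vs limit 730 → not met
11. condition 'runs mobile/traveling rides' holds; third-party ride inspection 27 days ago vs limit 30 → met
Not met: 1, 2, 3, 4, 6, 7, 8, 9, 10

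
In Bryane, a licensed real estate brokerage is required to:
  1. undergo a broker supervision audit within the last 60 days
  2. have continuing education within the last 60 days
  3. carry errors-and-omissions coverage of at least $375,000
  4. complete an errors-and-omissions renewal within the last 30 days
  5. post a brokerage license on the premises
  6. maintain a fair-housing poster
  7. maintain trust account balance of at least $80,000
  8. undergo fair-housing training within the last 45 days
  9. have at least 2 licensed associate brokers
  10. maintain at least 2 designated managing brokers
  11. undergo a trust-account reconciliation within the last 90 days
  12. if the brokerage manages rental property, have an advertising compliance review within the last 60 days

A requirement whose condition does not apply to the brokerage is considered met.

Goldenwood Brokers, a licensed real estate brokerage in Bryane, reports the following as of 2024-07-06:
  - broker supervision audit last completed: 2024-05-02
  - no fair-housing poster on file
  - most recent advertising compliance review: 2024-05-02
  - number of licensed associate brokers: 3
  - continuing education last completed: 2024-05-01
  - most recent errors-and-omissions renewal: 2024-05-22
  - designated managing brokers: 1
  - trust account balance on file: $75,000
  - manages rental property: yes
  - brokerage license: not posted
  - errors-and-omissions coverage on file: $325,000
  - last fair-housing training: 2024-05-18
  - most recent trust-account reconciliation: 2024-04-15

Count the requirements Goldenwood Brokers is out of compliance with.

1. broker supervision audit 65 days ago vs limit 60 → not met
2. continuing education 66 days ago vs limit 60 → not met
3. errors-and-omissions coverage $325,000 < $375,000 → not met
4. errors-and-omissions renewal 45 days ago vs limit 30 → not met
5. brokerage license absent → not met
6. fair-housing poster absent → not met
7. trust account balance $75,000 < $80,000 → not met
8. fair-housing training 49 days ago vs limit 45 → not met
9. licensed associate brokers 3 ≥ 2 → met
10. designated managing brokers 1 < 2 → not met
11. trust-account reconciliation 82 days ago vs limit 90 → met
12. condition 'manages rental property' holds; advertising compliance review 65 days ago vs limit 60 → not met
Not met: 10 of 12

10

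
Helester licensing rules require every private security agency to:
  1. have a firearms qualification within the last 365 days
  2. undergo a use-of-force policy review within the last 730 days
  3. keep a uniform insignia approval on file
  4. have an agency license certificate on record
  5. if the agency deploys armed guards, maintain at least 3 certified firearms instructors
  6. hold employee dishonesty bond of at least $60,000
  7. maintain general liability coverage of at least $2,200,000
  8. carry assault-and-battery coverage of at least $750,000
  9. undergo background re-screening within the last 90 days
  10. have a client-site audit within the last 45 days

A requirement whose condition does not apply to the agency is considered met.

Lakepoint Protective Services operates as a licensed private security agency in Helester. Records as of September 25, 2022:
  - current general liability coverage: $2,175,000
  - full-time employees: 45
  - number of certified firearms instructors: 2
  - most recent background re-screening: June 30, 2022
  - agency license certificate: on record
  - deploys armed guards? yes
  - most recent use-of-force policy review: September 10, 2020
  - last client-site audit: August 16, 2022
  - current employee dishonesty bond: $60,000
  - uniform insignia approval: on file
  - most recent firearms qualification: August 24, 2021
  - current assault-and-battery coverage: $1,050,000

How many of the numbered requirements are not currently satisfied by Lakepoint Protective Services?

1. firearms qualification 397 days ago vs limit 365 → not met
2. use-of-force policy review 745 days ago vs limit 730 → not met
3. uniform insignia approval present → met
4. agency license certificate present → met
5. condition 'deploys armed guards' holds; certified firearms instructors 2 < 3 → not met
6. employee dishonesty bond $60,000 ≥ $60,000 → met
7. general liability coverage $2,175,000 < $2,200,000 → not met
8. assault-and-battery coverage $1,050,000 ≥ $750,000 → met
9. background re-screening 87 days ago vs limit 90 → met
10. client-site audit 40 days ago vs limit 45 → met
Not met: 4 of 10

4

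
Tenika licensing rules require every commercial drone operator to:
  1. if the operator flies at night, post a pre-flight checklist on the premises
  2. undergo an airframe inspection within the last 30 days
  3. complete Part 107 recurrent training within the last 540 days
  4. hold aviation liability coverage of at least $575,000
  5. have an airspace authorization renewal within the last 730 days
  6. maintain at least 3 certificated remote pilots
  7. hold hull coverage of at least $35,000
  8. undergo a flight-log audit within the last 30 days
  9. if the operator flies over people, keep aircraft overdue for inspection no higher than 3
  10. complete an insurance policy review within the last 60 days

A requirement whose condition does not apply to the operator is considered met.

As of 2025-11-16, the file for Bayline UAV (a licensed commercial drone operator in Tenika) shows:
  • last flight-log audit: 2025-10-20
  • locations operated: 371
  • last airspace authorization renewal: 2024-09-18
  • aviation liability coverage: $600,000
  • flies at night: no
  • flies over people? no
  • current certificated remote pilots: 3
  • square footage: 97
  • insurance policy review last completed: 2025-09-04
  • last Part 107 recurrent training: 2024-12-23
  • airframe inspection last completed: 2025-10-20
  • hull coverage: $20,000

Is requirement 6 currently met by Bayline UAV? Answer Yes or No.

Yes

6. certificated remote pilots 3 ≥ 3 → met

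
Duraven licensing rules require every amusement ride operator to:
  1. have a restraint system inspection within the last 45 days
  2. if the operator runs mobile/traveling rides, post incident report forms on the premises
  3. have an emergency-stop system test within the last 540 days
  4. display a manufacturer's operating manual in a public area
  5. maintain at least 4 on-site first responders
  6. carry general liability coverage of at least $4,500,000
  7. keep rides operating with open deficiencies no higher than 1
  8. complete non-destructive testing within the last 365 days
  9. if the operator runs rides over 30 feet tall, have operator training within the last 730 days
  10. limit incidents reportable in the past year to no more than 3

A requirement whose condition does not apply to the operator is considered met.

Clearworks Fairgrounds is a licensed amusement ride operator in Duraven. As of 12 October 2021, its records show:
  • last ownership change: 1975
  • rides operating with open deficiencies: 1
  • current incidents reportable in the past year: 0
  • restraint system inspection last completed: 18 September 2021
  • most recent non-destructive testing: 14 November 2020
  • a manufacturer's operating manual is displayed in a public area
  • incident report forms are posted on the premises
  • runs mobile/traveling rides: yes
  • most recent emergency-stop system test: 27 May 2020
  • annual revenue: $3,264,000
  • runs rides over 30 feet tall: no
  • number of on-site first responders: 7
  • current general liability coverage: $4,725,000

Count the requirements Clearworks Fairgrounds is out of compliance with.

1. restraint system inspection 24 days ago vs limit 45 → met
2. condition 'runs mobile/traveling rides' holds; incident report forms present → met
3. emergency-stop system test 503 days ago vs limit 540 → met
4. manufacturer's operating manual present → met
5. on-site first responders 7 ≥ 4 → met
6. general liability coverage $4,725,000 ≥ $4,500,000 → met
7. rides operating with open deficiencies 1 ≤ 1 → met
8. non-destructive testing 332 days ago vs limit 365 → met
9. condition 'runs rides over 30 feet tall' does not hold → requirement n/a → met
10. incidents reportable in the past year 0 ≤ 3 → met
Not met: 0 of 10

0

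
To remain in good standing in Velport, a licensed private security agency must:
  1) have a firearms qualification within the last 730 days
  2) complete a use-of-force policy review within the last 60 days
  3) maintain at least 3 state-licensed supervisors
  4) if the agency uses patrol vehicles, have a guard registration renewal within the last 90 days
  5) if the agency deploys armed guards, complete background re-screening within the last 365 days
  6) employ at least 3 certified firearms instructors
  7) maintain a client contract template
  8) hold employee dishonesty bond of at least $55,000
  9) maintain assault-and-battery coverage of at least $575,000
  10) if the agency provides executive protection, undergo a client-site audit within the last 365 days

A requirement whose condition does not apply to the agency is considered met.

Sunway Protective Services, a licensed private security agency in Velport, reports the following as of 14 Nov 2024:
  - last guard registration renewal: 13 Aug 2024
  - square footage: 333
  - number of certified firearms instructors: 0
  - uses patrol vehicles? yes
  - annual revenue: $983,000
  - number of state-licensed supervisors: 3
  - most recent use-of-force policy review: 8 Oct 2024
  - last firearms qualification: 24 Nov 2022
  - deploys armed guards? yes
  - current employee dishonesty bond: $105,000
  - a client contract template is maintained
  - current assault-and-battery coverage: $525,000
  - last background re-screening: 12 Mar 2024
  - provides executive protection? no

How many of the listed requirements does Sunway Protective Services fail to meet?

1. firearms qualification 721 days ago vs limit 730 → met
2. use-of-force policy review 37 days ago vs limit 60 → met
3. state-licensed supervisors 3 ≥ 3 → met
4. condition 'uses patrol vehicles' holds; guard registration renewal 93 days ago vs limit 90 → not met
5. condition 'deploys armed guards' holds; background re-screening 247 days ago vs limit 365 → met
6. certified firearms instructors 0 < 3 → not met
7. client contract template present → met
8. employee dishonesty bond $105,000 ≥ $55,000 → met
9. assault-and-battery coverage $525,000 < $575,000 → not met
10. condition 'provides executive protection' does not hold → requirement n/a → met
Not met: 3 of 10

3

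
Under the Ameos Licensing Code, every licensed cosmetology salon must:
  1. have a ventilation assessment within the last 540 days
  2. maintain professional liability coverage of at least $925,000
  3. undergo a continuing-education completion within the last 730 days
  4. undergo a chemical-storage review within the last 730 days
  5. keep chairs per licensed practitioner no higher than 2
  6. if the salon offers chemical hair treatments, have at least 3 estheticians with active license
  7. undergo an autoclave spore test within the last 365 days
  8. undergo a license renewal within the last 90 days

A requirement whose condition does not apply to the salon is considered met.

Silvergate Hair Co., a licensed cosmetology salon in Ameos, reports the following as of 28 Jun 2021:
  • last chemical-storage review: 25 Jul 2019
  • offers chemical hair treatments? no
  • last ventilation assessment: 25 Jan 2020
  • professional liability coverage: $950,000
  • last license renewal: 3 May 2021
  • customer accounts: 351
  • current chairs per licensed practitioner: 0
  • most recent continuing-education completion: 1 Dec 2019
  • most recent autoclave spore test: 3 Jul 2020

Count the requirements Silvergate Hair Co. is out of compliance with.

1. ventilation assessment 520 days ago vs limit 540 → met
2. professional liability coverage $950,000 ≥ $925,000 → met
3. continuing-education completion 575 days ago vs limit 730 → met
4. chemical-storage review 704 days ago vs limit 730 → met
5. chairs per licensed practitioner 0 ≤ 2 → met
6. condition 'offers chemical hair treatments' does not hold → requirement n/a → met
7. autoclave spore test 360 days ago vs limit 365 → met
8. license renewal 56 days ago vs limit 90 → met
Not met: 0 of 8

0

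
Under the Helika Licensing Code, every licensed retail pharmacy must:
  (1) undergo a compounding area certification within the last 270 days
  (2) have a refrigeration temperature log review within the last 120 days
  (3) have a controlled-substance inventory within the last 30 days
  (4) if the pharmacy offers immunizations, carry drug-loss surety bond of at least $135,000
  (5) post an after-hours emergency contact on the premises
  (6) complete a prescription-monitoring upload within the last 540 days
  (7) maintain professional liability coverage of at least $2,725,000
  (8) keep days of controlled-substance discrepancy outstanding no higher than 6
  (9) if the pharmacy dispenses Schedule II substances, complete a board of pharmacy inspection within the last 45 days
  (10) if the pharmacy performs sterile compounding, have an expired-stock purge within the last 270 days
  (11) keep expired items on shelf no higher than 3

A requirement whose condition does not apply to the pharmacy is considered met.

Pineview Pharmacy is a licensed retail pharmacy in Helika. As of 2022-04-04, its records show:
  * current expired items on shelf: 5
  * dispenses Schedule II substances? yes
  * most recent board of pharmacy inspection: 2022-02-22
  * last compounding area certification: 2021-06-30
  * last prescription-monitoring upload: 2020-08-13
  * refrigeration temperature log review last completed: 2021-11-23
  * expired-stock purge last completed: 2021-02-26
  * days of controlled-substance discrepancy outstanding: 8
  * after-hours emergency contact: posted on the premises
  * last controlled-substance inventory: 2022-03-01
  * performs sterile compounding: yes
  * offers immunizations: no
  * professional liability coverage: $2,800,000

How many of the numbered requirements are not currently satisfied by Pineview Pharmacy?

7

1. compounding area certification 278 days ago vs limit 270 → not met
2. refrigeration temperature log review 132 days ago vs limit 120 → not met
3. controlled-substance inventory 34 days ago vs limit 30 → not met
4. condition 'offers immunizations' does not hold → requirement n/a → met
5. after-hours emergency contact present → met
6. prescription-monitoring upload 599 days ago vs limit 540 → not met
7. professional liability coverage $2,800,000 ≥ $2,725,000 → met
8. days of controlled-substance discrepancy outstanding 8 > 6 → not met
9. condition 'dispenses Schedule II substances' holds; board of pharmacy inspection 41 days ago vs limit 45 → met
10. condition 'performs sterile compounding' holds; expired-stock purge 402 days ago vs limit 270 → not met
11. expired items on shelf 5 > 3 → not met
Not met: 7 of 11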